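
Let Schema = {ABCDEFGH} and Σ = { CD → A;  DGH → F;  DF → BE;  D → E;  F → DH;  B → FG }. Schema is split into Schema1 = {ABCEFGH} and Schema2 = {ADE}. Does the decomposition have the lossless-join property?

No

Common attributes: Schema1 ∩ Schema2 = {AE}.
No dependency enlarges {AE}, so (AE)⁺ = {AE}.
The closure contains neither all of Schema1 = {ABCEFGH} nor all of Schema2 = {ADE}, so the common attributes are not a superkey of either fragment. The join is lossy.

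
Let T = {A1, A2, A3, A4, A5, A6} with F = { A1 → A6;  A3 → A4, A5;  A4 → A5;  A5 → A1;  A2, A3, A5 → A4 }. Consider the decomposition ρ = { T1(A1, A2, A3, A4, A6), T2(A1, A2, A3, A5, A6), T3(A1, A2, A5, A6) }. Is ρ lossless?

Yes

Chase test. Columns are A1, A2, A3, A4, A5, A6; row i has aⱼ where attribute j ∈ Ti, else bᵢⱼ.
Initial tableau (one row per fragment):
  row 1: a1 a2 a3 a4 b15 a6
  row 2: a1 a2 a3 b24 a5 a6
  row 3: a1 a2 b33 b34 a5 a6
Rows 1 and 2 agree on A3; apply A3→A4, A5 and equate their A4, A5 entries.
Row 1 is now all distinguished symbols — the join is lossless.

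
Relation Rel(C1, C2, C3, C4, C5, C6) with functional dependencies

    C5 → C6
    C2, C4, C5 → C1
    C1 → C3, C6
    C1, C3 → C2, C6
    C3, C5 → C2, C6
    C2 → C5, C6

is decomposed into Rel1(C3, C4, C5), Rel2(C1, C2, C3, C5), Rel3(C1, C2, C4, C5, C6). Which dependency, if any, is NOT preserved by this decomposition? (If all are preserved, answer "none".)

none

C5 → C6 lies within Rel3.
C2, C4, C5 → C1 lies within Rel3.
C1 → C3, C6: restricted closure across fragments reaches C3, C6.
C1, C3 → C2, C6: restricted closure across fragments reaches C2, C6.
C3, C5 → C2, C6: restricted closure across fragments reaches C2, C6.
C2 → C5, C6 lies within Rel3.
Every dependency is enforceable on the fragments, so the decomposition is dependency-preserving.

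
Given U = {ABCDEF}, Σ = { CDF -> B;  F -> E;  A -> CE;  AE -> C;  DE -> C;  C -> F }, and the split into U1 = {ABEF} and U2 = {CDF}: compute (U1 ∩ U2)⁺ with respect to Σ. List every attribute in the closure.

EF

U1 ∩ U2 = {F}.
F → E applies, adding E
Closure: {EF}.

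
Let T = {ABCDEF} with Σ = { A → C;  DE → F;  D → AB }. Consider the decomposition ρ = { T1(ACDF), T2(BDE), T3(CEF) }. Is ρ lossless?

Chase test. Columns are ABCDEF; row i has aⱼ where attribute j ∈ Ti, else bᵢⱼ.
Initial tableau (one row per fragment):
  row 1: a1 b12 a3 a4 b15 a6
  row 2: b21 a2 b23 a4 a5 b26
  row 3: b31 b32 a3 b34 a5 a6
Rows 1 and 2 agree on D; apply D→AB and equate their AB entries.
Rows 1 and 2 agree on A; apply A→C and equate their C entries.
No row becomes fully distinguished — the join is lossy.

No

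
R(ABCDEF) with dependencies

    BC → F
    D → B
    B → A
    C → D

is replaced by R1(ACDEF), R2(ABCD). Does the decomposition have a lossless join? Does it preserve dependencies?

lossless and dependency-preserving

Lossless test: (ACD)⁺ = {ABCDF}, which contains all of one fragment — lossless.
Dependency preservation: BC → F is not contained in any single fragment, but the restricted closure of its left-hand side across the fragments still reaches the right-hand side; the remaining FDs each lie inside some fragment. All dependencies are preserved.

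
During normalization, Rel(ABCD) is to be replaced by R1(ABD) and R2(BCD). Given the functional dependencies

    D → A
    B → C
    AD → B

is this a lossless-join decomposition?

Yes

Common attributes: R1 ∩ R2 = {BD}.
Closure of {BD}: D → A applies, adding A; B → C applies, adding C. So (BD)⁺ = {ABCD}.
This closure contains every attribute of R1, so R1 ∩ R2 → R1. The join is lossless.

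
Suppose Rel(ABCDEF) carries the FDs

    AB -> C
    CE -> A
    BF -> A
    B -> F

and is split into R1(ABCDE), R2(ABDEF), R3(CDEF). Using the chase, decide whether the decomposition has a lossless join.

Chase test. Columns are ABCDEF; row i has aⱼ where attribute j ∈ Ri, else bᵢⱼ.
Initial tableau (one row per fragment):
  row 1: a1 a2 a3 a4 a5 b16
  row 2: a1 a2 b23 a4 a5 a6
  row 3: b31 b32 a3 a4 a5 a6
Rows 1 and 2 agree on AB; apply AB→C and equate their C entries.
Rows 1 and 3 agree on CE; apply CE→A and equate their A entries.
Rows 1 and 2 agree on B; apply B→F and equate their F entries.
Row 1 is now all distinguished symbols — the join is lossless.

Yes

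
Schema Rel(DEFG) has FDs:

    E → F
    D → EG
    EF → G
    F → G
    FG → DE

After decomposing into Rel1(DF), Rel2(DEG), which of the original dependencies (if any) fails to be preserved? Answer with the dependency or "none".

E → F: restricted closure across fragments reaches F.
D → EG lies within Rel2.
EF → G: restricted closure across fragments reaches G.
F → G: restricted closure across fragments reaches G.
FG → DE: restricted closure across fragments reaches DE.
Every dependency is enforceable on the fragments, so the decomposition is dependency-preserving.

none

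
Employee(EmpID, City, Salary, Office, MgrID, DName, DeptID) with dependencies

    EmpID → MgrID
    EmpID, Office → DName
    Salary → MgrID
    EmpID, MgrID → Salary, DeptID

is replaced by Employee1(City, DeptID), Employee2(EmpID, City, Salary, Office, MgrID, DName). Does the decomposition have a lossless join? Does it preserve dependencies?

lossy and not dependency-preserving

Lossless test: (City)⁺ = {City}, which is a superkey of neither fragment — lossy.
Dependency preservation: the restricted closure of {EmpID, MgrID} across the fragments never reaches {Salary, DeptID}, so EmpID, MgrID → Salary, DeptID cannot be enforced without a join — not preserved.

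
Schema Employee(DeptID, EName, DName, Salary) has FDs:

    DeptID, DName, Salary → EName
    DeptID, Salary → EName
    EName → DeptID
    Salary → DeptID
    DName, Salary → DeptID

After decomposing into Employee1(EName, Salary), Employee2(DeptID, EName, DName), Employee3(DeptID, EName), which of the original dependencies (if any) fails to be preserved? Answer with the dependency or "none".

DeptID, DName, Salary → EName: restricted closure across fragments reaches EName.
DeptID, Salary → EName: restricted closure across fragments reaches EName.
EName → DeptID lies within Employee2.
Salary → DeptID: restricted closure across fragments reaches DeptID.
DName, Salary → DeptID: restricted closure across fragments reaches DeptID.
Every dependency is enforceable on the fragments, so the decomposition is dependency-preserving.

none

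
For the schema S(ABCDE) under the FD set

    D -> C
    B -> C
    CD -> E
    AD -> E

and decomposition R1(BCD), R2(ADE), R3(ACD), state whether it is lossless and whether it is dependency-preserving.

Lossless test (chase): Rows 1 and 2 agree on D; apply D→C and equate their C entries. Rows 1 and 2 agree on CD; apply CD→E and equate their E entries. Rows 1 and 3 agree on CD; apply CD→E and equate their E entries. No row becomes fully distinguished — the join is lossy.
Dependency preservation: CD → E is not contained in any single fragment, but the restricted closure of its left-hand side across the fragments still reaches the right-hand side; the remaining FDs each lie inside some fragment. All dependencies are preserved.

lossy but dependency-preserving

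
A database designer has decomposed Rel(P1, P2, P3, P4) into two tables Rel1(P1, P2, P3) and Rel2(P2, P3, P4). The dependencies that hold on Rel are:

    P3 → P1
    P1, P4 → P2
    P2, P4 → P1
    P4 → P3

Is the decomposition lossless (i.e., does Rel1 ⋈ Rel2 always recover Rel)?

Common attributes: Rel1 ∩ Rel2 = {P2, P3}.
Closure of {P2, P3}: P3 → P1 applies, adding P1. So (P2, P3)⁺ = {P1, P2, P3}.
This closure contains every attribute of Rel1, so Rel1 ∩ Rel2 → Rel1. The join is lossless.

Yes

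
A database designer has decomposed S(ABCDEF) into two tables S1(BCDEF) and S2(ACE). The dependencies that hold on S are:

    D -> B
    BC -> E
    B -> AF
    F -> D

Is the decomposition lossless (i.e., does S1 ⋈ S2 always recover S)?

No

Common attributes: S1 ∩ S2 = {CE}.
No dependency enlarges {CE}, so (CE)⁺ = {CE}.
The closure contains neither all of S1 = {BCDEF} nor all of S2 = {ACE}, so the common attributes are not a superkey of either fragment. The join is lossy.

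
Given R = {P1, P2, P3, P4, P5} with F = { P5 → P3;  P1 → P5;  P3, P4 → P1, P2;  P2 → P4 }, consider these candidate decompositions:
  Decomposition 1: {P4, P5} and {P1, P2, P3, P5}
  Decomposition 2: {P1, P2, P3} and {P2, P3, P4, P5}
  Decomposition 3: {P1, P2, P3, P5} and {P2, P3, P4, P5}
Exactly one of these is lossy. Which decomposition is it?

Decomposition 1

Decomposition 1: common = {P5}, closure = {P3, P5} → lossy.
Decomposition 2: common = {P2, P3}, closure = {P1, P2, P3, P4, P5} → lossless.
Decomposition 3: common = {P2, P3, P5}, closure = {P1, P2, P3, P4, P5} → lossless.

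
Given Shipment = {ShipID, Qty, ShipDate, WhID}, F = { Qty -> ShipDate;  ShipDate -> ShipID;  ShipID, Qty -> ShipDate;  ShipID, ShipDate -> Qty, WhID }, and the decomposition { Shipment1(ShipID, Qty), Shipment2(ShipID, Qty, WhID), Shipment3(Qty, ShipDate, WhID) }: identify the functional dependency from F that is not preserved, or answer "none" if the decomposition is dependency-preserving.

Qty → ShipDate lies within Shipment3.
ShipDate → ShipID: restricted closure across fragments reaches ShipID.
ShipID, Qty → ShipDate: restricted closure across fragments reaches ShipDate.
ShipID, ShipDate → Qty, WhID: restricted closure across fragments reaches Qty, WhID.
Every dependency is enforceable on the fragments, so the decomposition is dependency-preserving.

none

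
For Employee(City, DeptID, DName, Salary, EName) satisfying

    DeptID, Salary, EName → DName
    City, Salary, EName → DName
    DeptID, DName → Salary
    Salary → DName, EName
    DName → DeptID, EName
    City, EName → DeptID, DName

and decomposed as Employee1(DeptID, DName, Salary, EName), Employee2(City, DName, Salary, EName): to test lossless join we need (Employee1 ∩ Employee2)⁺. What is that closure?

DeptID, DName, Salary, EName

Employee1 ∩ Employee2 = {DName, Salary, EName}.
DName → DeptID, EName applies, adding DeptID
Closure: {DeptID, DName, Salary, EName}.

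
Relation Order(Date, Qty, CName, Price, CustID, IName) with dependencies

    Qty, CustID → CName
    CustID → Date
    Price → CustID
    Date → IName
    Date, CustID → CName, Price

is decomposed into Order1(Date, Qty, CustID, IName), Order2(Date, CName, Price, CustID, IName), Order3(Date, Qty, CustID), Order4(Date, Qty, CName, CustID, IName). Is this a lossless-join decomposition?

Yes

Chase test. Columns are Date, Qty, CName, Price, CustID, IName; row i has aⱼ where attribute j ∈ Orderi, else bᵢⱼ.
Initial tableau (one row per fragment):
  row 1: a1 a2 b13 b14 a5 a6
  row 2: a1 b22 a3 a4 a5 a6
  row 3: a1 a2 b33 b34 a5 b36
  row 4: a1 a2 a3 b44 a5 a6
Rows 1 and 3 agree on Qty, CustID; apply Qty, CustID→CName and equate their CName entries.
Rows 1 and 4 agree on Qty, CustID; apply Qty, CustID→CName and equate their CName entries.
Rows 1 and 3 agree on Date; apply Date→IName and equate their IName entries.
Rows 1 and 2 agree on Date, CustID; apply Date, CustID→CName, Price and equate their CName, Price entries.
Rows 1 and 3 agree on Date, CustID; apply Date, CustID→CName, Price and equate their CName, Price entries.
Rows 1 and 4 agree on Date, CustID; apply Date, CustID→CName, Price and equate their CName, Price entries.
Row 1 is now all distinguished symbols — the join is lossless.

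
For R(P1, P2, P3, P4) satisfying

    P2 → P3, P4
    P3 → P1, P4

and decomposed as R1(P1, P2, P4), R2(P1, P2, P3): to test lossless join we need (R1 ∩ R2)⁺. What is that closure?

R1 ∩ R2 = {P1, P2}.
P2 → P3, P4 applies, adding P3, P4
Closure: {P1, P2, P3, P4}.

P1, P2, P3, P4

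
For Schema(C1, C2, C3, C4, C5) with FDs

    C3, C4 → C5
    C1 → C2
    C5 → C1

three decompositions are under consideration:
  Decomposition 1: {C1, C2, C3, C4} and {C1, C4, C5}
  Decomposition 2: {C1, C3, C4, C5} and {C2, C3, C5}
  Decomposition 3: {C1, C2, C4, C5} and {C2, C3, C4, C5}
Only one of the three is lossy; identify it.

Decomposition 1

Decomposition 1: common = {C1, C4}, closure = {C1, C2, C4} → lossy.
Decomposition 2: common = {C3, C5}, closure = {C1, C2, C3, C5} → lossless.
Decomposition 3: common = {C2, C4, C5}, closure = {C1, C2, C4, C5} → lossless.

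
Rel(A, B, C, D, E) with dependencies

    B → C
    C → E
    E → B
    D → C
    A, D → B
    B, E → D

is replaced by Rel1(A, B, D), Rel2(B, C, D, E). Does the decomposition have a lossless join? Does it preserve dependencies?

Lossless test: (B, D)⁺ = {B, C, D, E}, which contains all of one fragment — lossless.
Dependency preservation: every FD's attributes lie within a single fragment, so each can be enforced locally — preserved.

lossless and dependency-preserving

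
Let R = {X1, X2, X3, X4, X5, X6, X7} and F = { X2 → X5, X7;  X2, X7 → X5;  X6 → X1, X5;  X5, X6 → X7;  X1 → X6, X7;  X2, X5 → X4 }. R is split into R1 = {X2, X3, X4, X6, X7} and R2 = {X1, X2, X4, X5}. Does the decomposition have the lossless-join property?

Common attributes: R1 ∩ R2 = {X2, X4}.
Closure of {X2, X4}: X2 → X5, X7 applies, adding X5, X7. So (X2, X4)⁺ = {X2, X4, X5, X7}.
The closure contains neither all of R1 = {X2, X3, X4, X6, X7} nor all of R2 = {X1, X2, X4, X5}, so the common attributes are not a superkey of either fragment. The join is lossy.

No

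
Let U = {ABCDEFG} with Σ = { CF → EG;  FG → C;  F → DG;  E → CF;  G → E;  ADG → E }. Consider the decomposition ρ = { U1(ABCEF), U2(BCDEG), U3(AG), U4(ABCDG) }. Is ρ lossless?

Chase test. Columns are ABCDEFG; row i has aⱼ where attribute j ∈ Ui, else bᵢⱼ.
Initial tableau (one row per fragment):
  row 1: a1 a2 a3 b14 a5 a6 b17
  row 2: b21 a2 a3 a4 a5 b26 a7
  row 3: a1 b32 b33 b34 b35 b36 a7
  row 4: a1 a2 a3 a4 b45 b46 a7
Rows 1 and 2 agree on E; apply E→CF and equate their CF entries.
Rows 2 and 3 agree on G; apply G→E and equate their E entries.
Rows 2 and 4 agree on G; apply G→E and equate their E entries.
Rows 1 and 2 agree on CF; apply CF→EG and equate their EG entries.
Rows 1 and 2 agree on F; apply F→DG and equate their DG entries.
Rows 1 and 3 agree on E; apply E→CF and equate their CF entries.
Rows 1 and 4 agree on E; apply E→CF and equate their CF entries.
Rows 1 and 3 agree on F; apply F→DG and equate their DG entries.
Row 1 is now all distinguished symbols — the join is lossless.

Yes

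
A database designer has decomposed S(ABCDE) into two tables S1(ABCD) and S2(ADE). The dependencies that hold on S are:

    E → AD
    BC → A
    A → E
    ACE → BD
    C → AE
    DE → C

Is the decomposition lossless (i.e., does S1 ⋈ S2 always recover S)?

Yes

Common attributes: S1 ∩ S2 = {AD}.
Closure of {AD}: A → E applies, adding E; DE → C applies, adding C; ACE → BD applies, adding B. So (AD)⁺ = {ABCDE}.
This closure contains every attribute of S1, so S1 ∩ S2 → S1. The join is lossless.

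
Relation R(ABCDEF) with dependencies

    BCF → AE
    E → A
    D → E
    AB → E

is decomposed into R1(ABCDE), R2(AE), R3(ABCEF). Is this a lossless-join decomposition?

No

Chase test. Columns are ABCDEF; row i has aⱼ where attribute j ∈ Ri, else bᵢⱼ.
Initial tableau (one row per fragment):
  row 1: a1 a2 a3 a4 a5 b16
  row 2: a1 b22 b23 b24 a5 b26
  row 3: a1 a2 a3 b34 a5 a6
No row becomes fully distinguished — the join is lossy.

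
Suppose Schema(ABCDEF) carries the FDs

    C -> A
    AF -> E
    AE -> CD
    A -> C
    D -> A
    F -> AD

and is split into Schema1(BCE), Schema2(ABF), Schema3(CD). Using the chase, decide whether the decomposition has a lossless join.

No

Chase test. Columns are ABCDEF; row i has aⱼ where attribute j ∈ Schemai, else bᵢⱼ.
Initial tableau (one row per fragment):
  row 1: b11 a2 a3 b14 a5 b16
  row 2: a1 a2 b23 b24 b25 a6
  row 3: b31 b32 a3 a4 b35 b36
Rows 1 and 3 agree on C; apply C→A and equate their A entries.
No row becomes fully distinguished — the join is lossy.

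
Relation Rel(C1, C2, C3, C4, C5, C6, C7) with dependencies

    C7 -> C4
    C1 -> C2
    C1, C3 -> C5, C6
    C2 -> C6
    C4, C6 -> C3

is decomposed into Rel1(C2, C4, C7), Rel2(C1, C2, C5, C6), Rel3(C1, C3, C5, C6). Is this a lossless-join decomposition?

No

Chase test. Columns are C1, C2, C3, C4, C5, C6, C7; row i has aⱼ where attribute j ∈ Reli, else bᵢⱼ.
Initial tableau (one row per fragment):
  row 1: b11 a2 b13 a4 b15 b16 a7
  row 2: a1 a2 b23 b24 a5 a6 b27
  row 3: a1 b32 a3 b34 a5 a6 b37
Rows 2 and 3 agree on C1; apply C1→C2 and equate their C2 entries.
Rows 1 and 2 agree on C2; apply C2→C6 and equate their C6 entries.
No row becomes fully distinguished — the join is lossy.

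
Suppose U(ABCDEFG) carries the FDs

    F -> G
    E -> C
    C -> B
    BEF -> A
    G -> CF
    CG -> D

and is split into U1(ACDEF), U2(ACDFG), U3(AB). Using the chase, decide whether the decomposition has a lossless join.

Chase test. Columns are ABCDEFG; row i has aⱼ where attribute j ∈ Ui, else bᵢⱼ.
Initial tableau (one row per fragment):
  row 1: a1 b12 a3 a4 a5 a6 b17
  row 2: a1 b22 a3 a4 b25 a6 a7
  row 3: a1 a2 b33 b34 b35 b36 b37
Rows 1 and 2 agree on F; apply F→G and equate their G entries.
Rows 1 and 2 agree on C; apply C→B and equate their B entries.
No row becomes fully distinguished — the join is lossy.

No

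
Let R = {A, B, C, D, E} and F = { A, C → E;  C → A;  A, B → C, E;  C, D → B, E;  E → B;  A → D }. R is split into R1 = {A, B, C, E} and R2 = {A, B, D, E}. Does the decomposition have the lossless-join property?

Common attributes: R1 ∩ R2 = {A, B, E}.
Closure of {A, B, E}: A, B → C, E applies, adding C; A → D applies, adding D. So (A, B, E)⁺ = {A, B, C, D, E}.
This closure contains every attribute of R1, so R1 ∩ R2 → R1. The join is lossless.

Yes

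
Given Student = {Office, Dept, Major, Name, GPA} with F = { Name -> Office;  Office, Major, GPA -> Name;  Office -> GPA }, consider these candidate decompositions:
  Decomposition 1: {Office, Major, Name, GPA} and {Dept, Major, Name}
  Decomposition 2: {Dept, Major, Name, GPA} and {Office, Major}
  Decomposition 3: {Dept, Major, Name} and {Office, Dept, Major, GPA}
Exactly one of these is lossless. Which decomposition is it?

Decomposition 1: common = {Major, Name}, closure = {Office, Major, Name, GPA} → lossless.
Decomposition 2: common = {Major}, closure = {Major} → lossy.
Decomposition 3: common = {Dept, Major}, closure = {Dept, Major} → lossy.

Decomposition 1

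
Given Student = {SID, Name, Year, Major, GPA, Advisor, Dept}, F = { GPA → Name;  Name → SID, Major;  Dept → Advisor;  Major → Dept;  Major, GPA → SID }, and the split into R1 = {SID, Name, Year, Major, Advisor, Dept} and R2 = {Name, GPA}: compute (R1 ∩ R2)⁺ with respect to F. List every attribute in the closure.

R1 ∩ R2 = {Name}.
Name → SID, Major applies, adding SID, Major
Major → Dept applies, adding Dept
Dept → Advisor applies, adding Advisor
Closure: {SID, Name, Major, Advisor, Dept}.

SID, Name, Major, Advisor, Dept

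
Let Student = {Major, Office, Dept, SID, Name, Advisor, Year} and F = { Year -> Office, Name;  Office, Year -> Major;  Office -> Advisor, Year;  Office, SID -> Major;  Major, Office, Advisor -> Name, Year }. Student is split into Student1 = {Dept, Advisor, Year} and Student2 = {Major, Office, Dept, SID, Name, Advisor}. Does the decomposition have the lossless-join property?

Common attributes: Student1 ∩ Student2 = {Dept, Advisor}.
No dependency enlarges {Dept, Advisor}, so (Dept, Advisor)⁺ = {Dept, Advisor}.
The closure contains neither all of Student1 = {Dept, Advisor, Year} nor all of Student2 = {Major, Office, Dept, SID, Name, Advisor}, so the common attributes are not a superkey of either fragment. The join is lossy.

No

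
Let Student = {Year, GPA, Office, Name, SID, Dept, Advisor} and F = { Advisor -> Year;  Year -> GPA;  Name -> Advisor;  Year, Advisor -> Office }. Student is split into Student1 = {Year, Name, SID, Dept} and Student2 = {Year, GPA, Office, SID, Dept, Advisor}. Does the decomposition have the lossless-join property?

Common attributes: Student1 ∩ Student2 = {Year, SID, Dept}.
Closure of {Year, SID, Dept}: Year → GPA applies, adding GPA. So (Year, SID, Dept)⁺ = {Year, GPA, SID, Dept}.
The closure contains neither all of Student1 = {Year, Name, SID, Dept} nor all of Student2 = {Year, GPA, Office, SID, Dept, Advisor}, so the common attributes are not a superkey of either fragment. The join is lossy.

No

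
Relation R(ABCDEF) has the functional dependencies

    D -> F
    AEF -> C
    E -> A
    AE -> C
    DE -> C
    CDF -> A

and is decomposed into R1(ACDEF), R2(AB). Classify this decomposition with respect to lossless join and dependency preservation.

lossy but dependency-preserving

Lossless test: (A)⁺ = {A}, which is a superkey of neither fragment — lossy.
Dependency preservation: every FD's attributes lie within a single fragment, so each can be enforced locally — preserved.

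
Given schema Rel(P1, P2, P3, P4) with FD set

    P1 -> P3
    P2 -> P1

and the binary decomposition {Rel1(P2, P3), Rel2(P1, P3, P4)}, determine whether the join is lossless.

Common attributes: Rel1 ∩ Rel2 = {P3}.
No dependency enlarges {P3}, so (P3)⁺ = {P3}.
The closure contains neither all of Rel1 = {P2, P3} nor all of Rel2 = {P1, P3, P4}, so the common attributes are not a superkey of either fragment. The join is lossy.

No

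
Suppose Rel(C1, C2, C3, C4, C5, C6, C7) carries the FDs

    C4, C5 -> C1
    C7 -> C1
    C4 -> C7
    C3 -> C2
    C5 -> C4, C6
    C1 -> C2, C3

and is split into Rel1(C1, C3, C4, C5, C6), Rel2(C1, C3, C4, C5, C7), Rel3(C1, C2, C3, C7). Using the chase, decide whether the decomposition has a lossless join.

Yes

Chase test. Columns are C1, C2, C3, C4, C5, C6, C7; row i has aⱼ where attribute j ∈ Reli, else bᵢⱼ.
Initial tableau (one row per fragment):
  row 1: a1 b12 a3 a4 a5 a6 b17
  row 2: a1 b22 a3 a4 a5 b26 a7
  row 3: a1 a2 a3 b34 b35 b36 a7
Rows 1 and 2 agree on C4; apply C4→C7 and equate their C7 entries.
Rows 1 and 2 agree on C3; apply C3→C2 and equate their C2 entries.
Rows 1 and 3 agree on C3; apply C3→C2 and equate their C2 entries.
Rows 1 and 2 agree on C5; apply C5→C4, C6 and equate their C4, C6 entries.
Row 1 is now all distinguished symbols — the join is lossless.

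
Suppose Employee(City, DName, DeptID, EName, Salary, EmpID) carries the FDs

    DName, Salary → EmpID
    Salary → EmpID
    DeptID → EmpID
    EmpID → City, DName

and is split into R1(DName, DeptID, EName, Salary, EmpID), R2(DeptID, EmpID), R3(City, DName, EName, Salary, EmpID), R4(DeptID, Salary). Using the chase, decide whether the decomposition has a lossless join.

Yes

Chase test. Columns are City, DName, DeptID, EName, Salary, EmpID; row i has aⱼ where attribute j ∈ Ri, else bᵢⱼ.
Initial tableau (one row per fragment):
  row 1: b11 a2 a3 a4 a5 a6
  row 2: b21 b22 a3 b24 b25 a6
  row 3: a1 a2 b33 a4 a5 a6
  row 4: b41 b42 a3 b44 a5 b46
Rows 1 and 4 agree on Salary; apply Salary→EmpID and equate their EmpID entries.
Rows 1 and 2 agree on EmpID; apply EmpID→City, DName and equate their City, DName entries.
Rows 1 and 3 agree on EmpID; apply EmpID→City, DName and equate their City, DName entries.
Rows 1 and 4 agree on EmpID; apply EmpID→City, DName and equate their City, DName entries.
Row 1 is now all distinguished symbols — the join is lossless.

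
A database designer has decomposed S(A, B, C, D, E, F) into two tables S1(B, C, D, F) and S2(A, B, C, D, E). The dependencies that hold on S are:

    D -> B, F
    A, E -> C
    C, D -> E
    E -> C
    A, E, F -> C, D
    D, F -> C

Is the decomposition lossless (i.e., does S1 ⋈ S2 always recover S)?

Yes

Common attributes: S1 ∩ S2 = {B, C, D}.
Closure of {B, C, D}: D → B, F applies, adding F; C, D → E applies, adding E. So (B, C, D)⁺ = {B, C, D, E, F}.
This closure contains every attribute of S1, so S1 ∩ S2 → S1. The join is lossless.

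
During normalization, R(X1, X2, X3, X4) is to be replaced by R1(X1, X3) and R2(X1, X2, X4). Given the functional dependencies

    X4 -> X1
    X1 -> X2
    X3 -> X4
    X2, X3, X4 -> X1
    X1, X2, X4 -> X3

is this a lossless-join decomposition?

Common attributes: R1 ∩ R2 = {X1}.
Closure of {X1}: X1 → X2 applies, adding X2. So (X1)⁺ = {X1, X2}.
The closure contains neither all of R1 = {X1, X3} nor all of R2 = {X1, X2, X4}, so the common attributes are not a superkey of either fragment. The join is lossy.

No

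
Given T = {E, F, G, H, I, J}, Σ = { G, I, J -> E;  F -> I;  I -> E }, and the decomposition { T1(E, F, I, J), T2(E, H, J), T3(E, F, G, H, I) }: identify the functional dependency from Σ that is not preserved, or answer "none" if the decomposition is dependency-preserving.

G, I, J → E: restricted closure across fragments reaches E.
F → I lies within T1.
I → E lies within T1.
Every dependency is enforceable on the fragments, so the decomposition is dependency-preserving.

none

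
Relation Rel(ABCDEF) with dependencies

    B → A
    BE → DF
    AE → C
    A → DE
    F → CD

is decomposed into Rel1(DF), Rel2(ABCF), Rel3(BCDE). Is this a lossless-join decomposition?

Yes

Chase test. Columns are ABCDEF; row i has aⱼ where attribute j ∈ Reli, else bᵢⱼ.
Initial tableau (one row per fragment):
  row 1: b11 b12 b13 a4 b15 a6
  row 2: a1 a2 a3 b24 b25 a6
  row 3: b31 a2 a3 a4 a5 b36
Rows 2 and 3 agree on B; apply B→A and equate their A entries.
Rows 2 and 3 agree on A; apply A→DE and equate their DE entries.
Rows 1 and 2 agree on F; apply F→CD and equate their CD entries.
Rows 2 and 3 agree on BE; apply BE→DF and equate their DF entries.
Row 2 is now all distinguished symbols — the join is lossless.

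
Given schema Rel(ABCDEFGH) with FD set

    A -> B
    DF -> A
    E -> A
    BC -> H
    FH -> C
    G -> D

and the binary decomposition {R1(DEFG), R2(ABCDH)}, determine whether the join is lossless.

No

Common attributes: R1 ∩ R2 = {D}.
No dependency enlarges {D}, so (D)⁺ = {D}.
The closure contains neither all of R1 = {DEFG} nor all of R2 = {ABCDH}, so the common attributes are not a superkey of either fragment. The join is lossy.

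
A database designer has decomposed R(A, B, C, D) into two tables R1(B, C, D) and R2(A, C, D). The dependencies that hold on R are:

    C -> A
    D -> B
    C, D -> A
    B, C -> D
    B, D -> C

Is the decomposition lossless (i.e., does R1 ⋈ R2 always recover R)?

Yes

Common attributes: R1 ∩ R2 = {C, D}.
Closure of {C, D}: C → A applies, adding A; D → B applies, adding B. So (C, D)⁺ = {A, B, C, D}.
This closure contains every attribute of R1, so R1 ∩ R2 → R1. The join is lossless.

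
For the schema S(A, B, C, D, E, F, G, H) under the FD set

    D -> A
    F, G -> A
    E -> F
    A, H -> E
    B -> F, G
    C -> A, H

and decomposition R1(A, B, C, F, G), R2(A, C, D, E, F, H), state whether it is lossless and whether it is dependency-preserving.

Lossless test: (A, C, F)⁺ = {A, C, E, F, H}, which is a superkey of neither fragment — lossy.
Dependency preservation: every FD's attributes lie within a single fragment, so each can be enforced locally — preserved.

lossy but dependency-preserving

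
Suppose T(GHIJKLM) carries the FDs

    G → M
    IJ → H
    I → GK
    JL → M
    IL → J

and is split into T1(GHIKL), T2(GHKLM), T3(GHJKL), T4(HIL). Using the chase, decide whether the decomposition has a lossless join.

No

Chase test. Columns are GHIJKLM; row i has aⱼ where attribute j ∈ Ti, else bᵢⱼ.
Initial tableau (one row per fragment):
  row 1: a1 a2 a3 b14 a5 a6 b17
  row 2: a1 a2 b23 b24 a5 a6 a7
  row 3: a1 a2 b33 a4 a5 a6 b37
  row 4: b41 a2 a3 b44 b45 a6 b47
Rows 1 and 2 agree on G; apply G→M and equate their M entries.
Rows 1 and 3 agree on G; apply G→M and equate their M entries.
Rows 1 and 4 agree on I; apply I→GK and equate their GK entries.
Rows 1 and 4 agree on IL; apply IL→J and equate their J entries.
Rows 1 and 4 agree on G; apply G→M and equate their M entries.
No row becomes fully distinguished — the join is lossy.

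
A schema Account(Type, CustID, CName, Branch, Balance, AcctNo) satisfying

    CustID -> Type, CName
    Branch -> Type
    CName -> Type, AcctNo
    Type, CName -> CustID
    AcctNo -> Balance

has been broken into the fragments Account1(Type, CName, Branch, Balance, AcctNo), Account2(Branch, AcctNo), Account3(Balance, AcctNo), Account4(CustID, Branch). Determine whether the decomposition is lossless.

Chase test. Columns are Type, CustID, CName, Branch, Balance, AcctNo; row i has aⱼ where attribute j ∈ Accounti, else bᵢⱼ.
Initial tableau (one row per fragment):
  row 1: a1 b12 a3 a4 a5 a6
  row 2: b21 b22 b23 a4 b25 a6
  row 3: b31 b32 b33 b34 a5 a6
  row 4: b41 a2 b43 a4 b45 b46
Rows 1 and 2 agree on Branch; apply Branch→Type and equate their Type entries.
Rows 1 and 4 agree on Branch; apply Branch→Type and equate their Type entries.
Rows 1 and 2 agree on AcctNo; apply AcctNo→Balance and equate their Balance entries.
No row becomes fully distinguished — the join is lossy.

No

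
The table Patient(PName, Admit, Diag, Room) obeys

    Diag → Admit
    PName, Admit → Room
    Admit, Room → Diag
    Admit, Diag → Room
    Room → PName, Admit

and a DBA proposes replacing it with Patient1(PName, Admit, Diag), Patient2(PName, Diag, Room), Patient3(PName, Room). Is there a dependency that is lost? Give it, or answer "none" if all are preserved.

none

Diag → Admit lies within Patient1.
PName, Admit → Room: restricted closure across fragments reaches Room.
Admit, Room → Diag: restricted closure across fragments reaches Diag.
Admit, Diag → Room: restricted closure across fragments reaches Room.
Room → PName, Admit: restricted closure across fragments reaches PName, Admit.
Every dependency is enforceable on the fragments, so the decomposition is dependency-preserving.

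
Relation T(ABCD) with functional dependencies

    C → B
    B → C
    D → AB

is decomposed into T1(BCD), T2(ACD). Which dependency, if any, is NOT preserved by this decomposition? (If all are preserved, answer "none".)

C → B lies within T1.
B → C lies within T1.
D → AB: restricted closure across fragments reaches AB.
Every dependency is enforceable on the fragments, so the decomposition is dependency-preserving.

none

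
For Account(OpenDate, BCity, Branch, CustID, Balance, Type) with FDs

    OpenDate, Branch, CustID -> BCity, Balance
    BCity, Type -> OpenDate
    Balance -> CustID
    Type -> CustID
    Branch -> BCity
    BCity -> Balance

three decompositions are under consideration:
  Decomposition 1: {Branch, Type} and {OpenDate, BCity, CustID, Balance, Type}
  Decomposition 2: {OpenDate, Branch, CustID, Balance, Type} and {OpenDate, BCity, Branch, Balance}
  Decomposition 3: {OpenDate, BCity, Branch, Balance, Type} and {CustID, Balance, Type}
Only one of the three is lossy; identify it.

Decomposition 1: common = {Type}, closure = {CustID, Type} → lossy.
Decomposition 2: common = {OpenDate, Branch, Balance}, closure = {OpenDate, BCity, Branch, CustID, Balance} → lossless.
Decomposition 3: common = {Balance, Type}, closure = {CustID, Balance, Type} → lossless.

Decomposition 1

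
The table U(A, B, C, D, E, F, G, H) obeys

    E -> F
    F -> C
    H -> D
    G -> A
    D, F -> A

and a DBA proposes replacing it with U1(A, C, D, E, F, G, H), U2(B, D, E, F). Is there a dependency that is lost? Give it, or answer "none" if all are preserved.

E → F lies within U1.
F → C lies within U1.
H → D lies within U1.
G → A lies within U1.
D, F → A lies within U1.
Every dependency is enforceable on the fragments, so the decomposition is dependency-preserving.

none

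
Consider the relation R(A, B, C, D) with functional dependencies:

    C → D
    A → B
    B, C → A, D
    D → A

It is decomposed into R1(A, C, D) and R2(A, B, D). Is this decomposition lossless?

Common attributes: R1 ∩ R2 = {A, D}.
Closure of {A, D}: A → B applies, adding B. So (A, D)⁺ = {A, B, D}.
This closure contains every attribute of R2, so R1 ∩ R2 → R2. The join is lossless.

Yes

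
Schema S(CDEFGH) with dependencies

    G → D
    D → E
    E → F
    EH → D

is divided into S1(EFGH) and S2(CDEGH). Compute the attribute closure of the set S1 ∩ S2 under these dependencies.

S1 ∩ S2 = {EGH}.
G → D applies, adding D
E → F applies, adding F
Closure: {DEFGH}.

DEFGH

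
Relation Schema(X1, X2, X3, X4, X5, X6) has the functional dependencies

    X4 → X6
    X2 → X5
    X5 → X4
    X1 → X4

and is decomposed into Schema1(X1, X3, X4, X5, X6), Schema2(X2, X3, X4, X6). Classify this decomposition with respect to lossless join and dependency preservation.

Lossless test: (X3, X4, X6)⁺ = {X3, X4, X6}, which is a superkey of neither fragment — lossy.
Dependency preservation: the restricted closure of {X2} across the fragments never reaches {X5}, so X2 → X5 cannot be enforced without a join — not preserved.

lossy and not dependency-preserving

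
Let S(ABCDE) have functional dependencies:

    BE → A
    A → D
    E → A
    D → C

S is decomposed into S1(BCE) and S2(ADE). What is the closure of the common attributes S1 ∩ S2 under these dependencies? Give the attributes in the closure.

ACDE

S1 ∩ S2 = {E}.
E → A applies, adding A
A → D applies, adding D
D → C applies, adding C
Closure: {ACDE}.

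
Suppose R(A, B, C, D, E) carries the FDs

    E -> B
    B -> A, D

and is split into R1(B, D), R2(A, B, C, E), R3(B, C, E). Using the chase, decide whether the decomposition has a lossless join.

Yes

Chase test. Columns are A, B, C, D, E; row i has aⱼ where attribute j ∈ Ri, else bᵢⱼ.
Initial tableau (one row per fragment):
  row 1: b11 a2 b13 a4 b15
  row 2: a1 a2 a3 b24 a5
  row 3: b31 a2 a3 b34 a5
Rows 1 and 2 agree on B; apply B→A, D and equate their A, D entries.
Rows 1 and 3 agree on B; apply B→A, D and equate their A, D entries.
Row 2 is now all distinguished symbols — the join is lossless.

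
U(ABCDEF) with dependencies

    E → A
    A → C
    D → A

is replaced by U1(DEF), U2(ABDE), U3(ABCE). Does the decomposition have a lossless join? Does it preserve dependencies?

Lossless test (chase): Rows 1 and 2 agree on E; apply E→A and equate their A entries. Rows 1 and 2 agree on A; apply A→C and equate their C entries. Rows 1 and 3 agree on A; apply A→C and equate their C entries. No row becomes fully distinguished — the join is lossy.
Dependency preservation: every FD's attributes lie within a single fragment, so each can be enforced locally — preserved.

lossy but dependency-preserving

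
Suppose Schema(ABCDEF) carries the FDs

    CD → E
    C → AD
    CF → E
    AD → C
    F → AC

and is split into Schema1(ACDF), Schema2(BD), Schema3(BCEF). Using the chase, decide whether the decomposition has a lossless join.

Chase test. Columns are ABCDEF; row i has aⱼ where attribute j ∈ Schemai, else bᵢⱼ.
Initial tableau (one row per fragment):
  row 1: a1 b12 a3 a4 b15 a6
  row 2: b21 a2 b23 a4 b25 b26
  row 3: b31 a2 a3 b34 a5 a6
Rows 1 and 3 agree on C; apply C→AD and equate their AD entries.
Rows 1 and 3 agree on CF; apply CF→E and equate their E entries.
Row 3 is now all distinguished symbols — the join is lossless.

Yes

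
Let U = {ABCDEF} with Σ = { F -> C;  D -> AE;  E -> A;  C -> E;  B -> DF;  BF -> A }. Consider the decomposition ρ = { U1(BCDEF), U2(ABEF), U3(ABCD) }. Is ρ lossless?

Yes

Chase test. Columns are ABCDEF; row i has aⱼ where attribute j ∈ Ui, else bᵢⱼ.
Initial tableau (one row per fragment):
  row 1: b11 a2 a3 a4 a5 a6
  row 2: a1 a2 b23 b24 a5 a6
  row 3: a1 a2 a3 a4 b35 b36
Rows 1 and 2 agree on F; apply F→C and equate their C entries.
Rows 1 and 3 agree on D; apply D→AE and equate their AE entries.
Rows 1 and 2 agree on B; apply B→DF and equate their DF entries.
Rows 1 and 3 agree on B; apply B→DF and equate their DF entries.
Row 1 is now all distinguished symbols — the join is lossless.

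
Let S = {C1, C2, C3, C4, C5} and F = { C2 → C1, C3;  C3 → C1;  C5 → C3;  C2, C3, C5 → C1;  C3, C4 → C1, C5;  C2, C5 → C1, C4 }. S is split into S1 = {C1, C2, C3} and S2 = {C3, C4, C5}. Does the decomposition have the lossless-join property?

No

Common attributes: S1 ∩ S2 = {C3}.
Closure of {C3}: C3 → C1 applies, adding C1. So (C3)⁺ = {C1, C3}.
The closure contains neither all of S1 = {C1, C2, C3} nor all of S2 = {C3, C4, C5}, so the common attributes are not a superkey of either fragment. The join is lossy.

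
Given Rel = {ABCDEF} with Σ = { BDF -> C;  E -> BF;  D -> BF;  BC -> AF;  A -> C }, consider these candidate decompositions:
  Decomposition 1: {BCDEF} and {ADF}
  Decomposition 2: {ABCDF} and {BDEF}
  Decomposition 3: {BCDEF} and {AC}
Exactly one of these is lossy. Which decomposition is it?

Decomposition 1: common = {DF}, closure = {ABCDF} → lossless.
Decomposition 2: common = {BDF}, closure = {ABCDF} → lossless.
Decomposition 3: common = {C}, closure = {C} → lossy.

Decomposition 3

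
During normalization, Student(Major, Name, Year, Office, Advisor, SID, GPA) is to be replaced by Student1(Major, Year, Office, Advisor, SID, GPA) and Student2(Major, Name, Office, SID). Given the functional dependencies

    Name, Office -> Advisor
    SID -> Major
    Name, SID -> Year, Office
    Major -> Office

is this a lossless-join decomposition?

No

Common attributes: Student1 ∩ Student2 = {Major, Office, SID}.
No dependency enlarges {Major, Office, SID}, so (Major, Office, SID)⁺ = {Major, Office, SID}.
The closure contains neither all of Student1 = {Major, Year, Office, Advisor, SID, GPA} nor all of Student2 = {Major, Name, Office, SID}, so the common attributes are not a superkey of either fragment. The join is lossy.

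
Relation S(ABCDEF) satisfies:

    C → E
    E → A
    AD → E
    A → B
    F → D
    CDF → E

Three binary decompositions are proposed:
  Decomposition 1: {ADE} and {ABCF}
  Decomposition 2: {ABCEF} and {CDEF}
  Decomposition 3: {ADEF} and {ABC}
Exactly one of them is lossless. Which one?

Decomposition 2

Decomposition 1: common = {A}, closure = {AB} → lossy.
Decomposition 2: common = {CEF}, closure = {ABCDEF} → lossless.
Decomposition 3: common = {A}, closure = {AB} → lossy.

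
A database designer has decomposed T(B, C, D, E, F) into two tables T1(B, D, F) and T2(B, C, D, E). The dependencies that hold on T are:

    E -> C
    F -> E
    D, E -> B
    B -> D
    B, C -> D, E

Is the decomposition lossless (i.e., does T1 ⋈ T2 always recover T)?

No

Common attributes: T1 ∩ T2 = {B, D}.
No dependency enlarges {B, D}, so (B, D)⁺ = {B, D}.
The closure contains neither all of T1 = {B, D, F} nor all of T2 = {B, C, D, E}, so the common attributes are not a superkey of either fragment. The join is lossy.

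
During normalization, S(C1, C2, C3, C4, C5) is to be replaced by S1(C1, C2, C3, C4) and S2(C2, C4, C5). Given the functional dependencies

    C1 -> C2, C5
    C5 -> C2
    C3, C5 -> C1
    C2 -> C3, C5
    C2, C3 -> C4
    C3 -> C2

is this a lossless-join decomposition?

Common attributes: S1 ∩ S2 = {C2, C4}.
Closure of {C2, C4}: C2 → C3, C5 applies, adding C3, C5; C3, C5 → C1 applies, adding C1. So (C2, C4)⁺ = {C1, C2, C3, C4, C5}.
This closure contains every attribute of S1, so S1 ∩ S2 → S1. The join is lossless.

Yes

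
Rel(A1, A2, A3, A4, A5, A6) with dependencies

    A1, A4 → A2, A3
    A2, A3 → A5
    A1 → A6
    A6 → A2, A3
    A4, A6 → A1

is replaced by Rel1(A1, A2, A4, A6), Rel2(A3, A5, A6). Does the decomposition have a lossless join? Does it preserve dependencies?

Lossless test: (A6)⁺ = {A2, A3, A5, A6}, which contains all of one fragment — lossless.
Dependency preservation: the restricted closure of {A2, A3} across the fragments never reaches {A5}, so A2, A3 → A5 cannot be enforced without a join — not preserved.

lossless but not dependency-preserving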